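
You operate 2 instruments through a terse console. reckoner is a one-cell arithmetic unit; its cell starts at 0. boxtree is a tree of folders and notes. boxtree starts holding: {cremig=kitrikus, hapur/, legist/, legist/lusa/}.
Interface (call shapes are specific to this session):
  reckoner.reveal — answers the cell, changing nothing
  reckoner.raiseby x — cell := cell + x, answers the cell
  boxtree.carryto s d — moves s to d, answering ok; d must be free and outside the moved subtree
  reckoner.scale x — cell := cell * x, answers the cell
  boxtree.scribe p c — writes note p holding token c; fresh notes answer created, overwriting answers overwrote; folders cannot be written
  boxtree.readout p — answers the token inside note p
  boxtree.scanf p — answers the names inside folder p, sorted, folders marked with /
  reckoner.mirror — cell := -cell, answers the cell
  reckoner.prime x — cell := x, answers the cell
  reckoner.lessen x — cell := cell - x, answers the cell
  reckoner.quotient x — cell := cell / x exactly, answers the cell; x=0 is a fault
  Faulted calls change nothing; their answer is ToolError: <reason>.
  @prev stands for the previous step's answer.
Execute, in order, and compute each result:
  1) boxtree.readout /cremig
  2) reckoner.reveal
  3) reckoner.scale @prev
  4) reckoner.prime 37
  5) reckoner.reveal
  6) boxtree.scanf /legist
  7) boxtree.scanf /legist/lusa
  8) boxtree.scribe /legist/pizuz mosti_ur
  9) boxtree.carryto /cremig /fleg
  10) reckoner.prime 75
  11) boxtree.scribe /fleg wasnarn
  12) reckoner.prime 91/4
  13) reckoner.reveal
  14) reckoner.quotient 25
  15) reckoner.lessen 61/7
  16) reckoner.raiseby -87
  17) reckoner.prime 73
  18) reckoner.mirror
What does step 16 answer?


Answer: -66363/700

Derivation:
>> readout(p→/cremig)
<< kitrikus
>> reveal()
<< 0
>> scale(x→@prev)
<< 0
>> prime(x→37)
<< 37
>> reveal()
<< 37
>> scanf(p→/legist)
<< [lusa/]
>> scanf(p→/legist/lusa)
<< []
>> scribe(p→/legist/pizuz, c→mosti_ur)
<< created
>> carryto(s→/cremig, d→/fleg)
<< ok
>> prime(x→75)
<< 75
>> scribe(p→/fleg, c→wasnarn)
<< overwrote
>> prime(x→91/4)
<< 91/4
>> reveal()
<< 91/4
>> quotient(x→25)
<< 91/100
>> lessen(x→61/7)
<< -5463/700
>> raiseby(x→-87)
<< -66363/700
>> prime(x→73)
<< 73
>> mirror()
<< -73


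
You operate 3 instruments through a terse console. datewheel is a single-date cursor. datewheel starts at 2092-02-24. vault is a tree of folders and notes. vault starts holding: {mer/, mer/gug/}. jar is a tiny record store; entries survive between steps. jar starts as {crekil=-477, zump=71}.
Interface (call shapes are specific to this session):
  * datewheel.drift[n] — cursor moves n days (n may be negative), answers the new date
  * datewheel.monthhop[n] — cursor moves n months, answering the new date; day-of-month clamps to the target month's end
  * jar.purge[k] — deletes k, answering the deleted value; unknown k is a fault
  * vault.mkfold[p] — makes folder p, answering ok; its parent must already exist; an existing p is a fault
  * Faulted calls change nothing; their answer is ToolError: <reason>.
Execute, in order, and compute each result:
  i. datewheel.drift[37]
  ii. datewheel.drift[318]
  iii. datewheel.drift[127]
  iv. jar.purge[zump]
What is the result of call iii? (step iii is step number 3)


CALL drift[n: 37]
RET  2092-04-01
CALL drift[n: 318]
RET  2093-02-13
CALL drift[n: 127]
RET  2093-06-20
CALL purge[k: zump]
RET  71

Answer: 2093-06-20


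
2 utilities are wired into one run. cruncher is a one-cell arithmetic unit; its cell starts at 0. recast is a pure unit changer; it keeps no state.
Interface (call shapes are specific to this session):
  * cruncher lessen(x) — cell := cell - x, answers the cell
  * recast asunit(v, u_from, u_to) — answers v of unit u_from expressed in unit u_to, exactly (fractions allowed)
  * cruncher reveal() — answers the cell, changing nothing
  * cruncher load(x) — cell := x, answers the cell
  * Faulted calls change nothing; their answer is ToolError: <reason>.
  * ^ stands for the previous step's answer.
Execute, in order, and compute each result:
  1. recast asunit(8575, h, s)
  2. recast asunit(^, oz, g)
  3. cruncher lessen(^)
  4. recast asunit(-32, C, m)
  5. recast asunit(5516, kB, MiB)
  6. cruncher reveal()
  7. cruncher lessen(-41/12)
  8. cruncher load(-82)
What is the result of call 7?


Answer: -420071892217/480

Derivation:
→ recast asunit(v: 8575, u_from: h, u_to: s)
← 30870000
→ recast asunit(v: ^, u_from: oz, u_to: g)
← 140023964619/160
→ cruncher lessen(x: ^)
← -140023964619/160
→ recast asunit(v: -32, u_from: C, u_to: m)
← ToolError: incompatible units
→ recast asunit(v: 5516, u_from: kB, u_to: MiB)
← 172375/32768
→ cruncher reveal()
← -140023964619/160
→ cruncher lessen(x: -41/12)
← -420071892217/480
→ cruncher load(x: -82)
← -82


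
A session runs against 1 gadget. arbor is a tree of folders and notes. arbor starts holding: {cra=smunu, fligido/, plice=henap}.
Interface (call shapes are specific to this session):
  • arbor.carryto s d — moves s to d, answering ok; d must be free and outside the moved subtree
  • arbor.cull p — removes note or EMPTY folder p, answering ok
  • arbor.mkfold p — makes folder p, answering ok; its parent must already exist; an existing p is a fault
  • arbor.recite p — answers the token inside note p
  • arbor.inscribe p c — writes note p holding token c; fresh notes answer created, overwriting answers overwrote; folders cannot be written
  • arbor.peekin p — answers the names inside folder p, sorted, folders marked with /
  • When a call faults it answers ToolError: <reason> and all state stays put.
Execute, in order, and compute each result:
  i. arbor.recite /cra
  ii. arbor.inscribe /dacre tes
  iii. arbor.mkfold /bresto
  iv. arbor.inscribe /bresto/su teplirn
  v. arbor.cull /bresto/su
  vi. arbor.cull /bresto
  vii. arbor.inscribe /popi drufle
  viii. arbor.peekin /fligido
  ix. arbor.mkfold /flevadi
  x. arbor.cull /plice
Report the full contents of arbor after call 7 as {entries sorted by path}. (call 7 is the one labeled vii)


==> arbor.recite(p=/cra)
<== smunu
==> arbor.inscribe(p=/dacre, c=tes)
<== created
==> arbor.mkfold(p=/bresto)
<== ok
==> arbor.inscribe(p=/bresto/su, c=teplirn)
<== created
==> arbor.cull(p=/bresto/su)
<== ok
==> arbor.cull(p=/bresto)
<== ok
==> arbor.inscribe(p=/popi, c=drufle)
<== created
==> arbor.peekin(p=/fligido)
<== []
==> arbor.mkfold(p=/flevadi)
<== ok
==> arbor.cull(p=/plice)
<== ok

Answer: {cra=smunu, dacre=tes, fligido/, plice=henap, popi=drufle}


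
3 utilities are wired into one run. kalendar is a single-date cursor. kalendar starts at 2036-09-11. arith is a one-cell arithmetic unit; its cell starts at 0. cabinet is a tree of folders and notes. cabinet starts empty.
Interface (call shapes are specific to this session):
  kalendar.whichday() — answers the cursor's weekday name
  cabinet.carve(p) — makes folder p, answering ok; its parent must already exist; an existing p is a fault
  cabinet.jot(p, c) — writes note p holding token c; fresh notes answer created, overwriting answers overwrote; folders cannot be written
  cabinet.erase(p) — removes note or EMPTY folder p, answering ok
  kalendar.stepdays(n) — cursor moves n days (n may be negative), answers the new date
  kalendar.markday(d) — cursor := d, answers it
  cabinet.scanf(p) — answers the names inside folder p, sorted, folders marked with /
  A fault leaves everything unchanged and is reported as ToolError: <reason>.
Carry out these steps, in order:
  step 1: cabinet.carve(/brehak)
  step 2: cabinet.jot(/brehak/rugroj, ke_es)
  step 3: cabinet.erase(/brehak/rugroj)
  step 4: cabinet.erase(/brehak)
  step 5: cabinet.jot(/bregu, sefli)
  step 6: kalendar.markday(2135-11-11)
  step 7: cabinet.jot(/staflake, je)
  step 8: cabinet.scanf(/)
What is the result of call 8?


Answer: [bregu, staflake]

Derivation:
;; 1. cabinet.carve(p: /brehak) == ok
;; 2. cabinet.jot(p: /brehak/rugroj, c: ke_es) == created
;; 3. cabinet.erase(p: /brehak/rugroj) == ok
;; 4. cabinet.erase(p: /brehak) == ok
;; 5. cabinet.jot(p: /bregu, c: sefli) == created
;; 6. kalendar.markday(d: 2135-11-11) == 2135-11-11
;; 7. cabinet.jot(p: /staflake, c: je) == created
;; 8. cabinet.scanf(p: /) == [bregu, staflake]


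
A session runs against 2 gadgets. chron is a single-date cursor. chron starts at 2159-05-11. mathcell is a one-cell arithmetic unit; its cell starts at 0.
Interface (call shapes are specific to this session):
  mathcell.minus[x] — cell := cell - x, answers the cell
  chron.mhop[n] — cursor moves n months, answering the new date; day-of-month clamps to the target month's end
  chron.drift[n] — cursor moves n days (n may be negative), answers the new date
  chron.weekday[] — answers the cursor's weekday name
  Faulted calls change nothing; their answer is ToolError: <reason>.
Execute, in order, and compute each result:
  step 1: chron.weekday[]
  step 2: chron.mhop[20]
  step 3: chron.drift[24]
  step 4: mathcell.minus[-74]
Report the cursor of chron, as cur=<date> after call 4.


Answer: cur=2161-02-04

Derivation:
I call chron.weekday: Friday.
I call chron.mhop using n: 20, which returns 2161-01-11.
I run chron.drift using n: 24, giving 2161-02-04.
Using mathcell.minus using x: -74, giving 74.


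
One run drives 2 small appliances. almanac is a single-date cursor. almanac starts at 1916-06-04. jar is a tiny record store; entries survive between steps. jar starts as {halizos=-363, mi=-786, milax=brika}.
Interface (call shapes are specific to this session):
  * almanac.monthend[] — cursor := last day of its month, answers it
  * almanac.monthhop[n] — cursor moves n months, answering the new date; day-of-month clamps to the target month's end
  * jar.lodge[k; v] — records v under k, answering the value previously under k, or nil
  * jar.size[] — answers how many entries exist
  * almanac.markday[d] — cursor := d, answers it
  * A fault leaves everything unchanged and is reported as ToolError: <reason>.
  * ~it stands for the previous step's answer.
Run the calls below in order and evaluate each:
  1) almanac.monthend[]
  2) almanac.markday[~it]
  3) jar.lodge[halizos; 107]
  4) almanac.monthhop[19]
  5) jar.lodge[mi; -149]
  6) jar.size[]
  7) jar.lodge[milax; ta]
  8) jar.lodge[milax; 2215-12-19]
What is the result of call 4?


-- almanac.monthend() : 1916-06-30
-- almanac.markday(d=~it) : 1916-06-30
-- jar.lodge(k=halizos, v=107) : -363
-- almanac.monthhop(n=19) : 1918-01-30
-- jar.lodge(k=mi, v=-149) : -786
-- jar.size() : 3
-- jar.lodge(k=milax, v=ta) : brika
-- jar.lodge(k=milax, v=2215-12-19) : ta

Answer: 1918-01-30


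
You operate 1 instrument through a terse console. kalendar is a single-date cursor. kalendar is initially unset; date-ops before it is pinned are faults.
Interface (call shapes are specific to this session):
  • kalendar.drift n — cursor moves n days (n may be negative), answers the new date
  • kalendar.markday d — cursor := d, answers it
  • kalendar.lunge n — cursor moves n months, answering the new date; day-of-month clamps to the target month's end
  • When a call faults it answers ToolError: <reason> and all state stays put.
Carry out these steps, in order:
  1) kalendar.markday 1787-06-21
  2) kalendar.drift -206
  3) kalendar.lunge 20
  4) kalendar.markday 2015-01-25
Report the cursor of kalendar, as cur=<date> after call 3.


Answer: cur=1788-07-27

Derivation:
Do: kalendar.markday[d=1787-06-21]
See: 1787-06-21
Do: kalendar.drift[n=-206]
See: 1786-11-27
Do: kalendar.lunge[n=20]
See: 1788-07-27
Do: kalendar.markday[d=2015-01-25]
See: 2015-01-25


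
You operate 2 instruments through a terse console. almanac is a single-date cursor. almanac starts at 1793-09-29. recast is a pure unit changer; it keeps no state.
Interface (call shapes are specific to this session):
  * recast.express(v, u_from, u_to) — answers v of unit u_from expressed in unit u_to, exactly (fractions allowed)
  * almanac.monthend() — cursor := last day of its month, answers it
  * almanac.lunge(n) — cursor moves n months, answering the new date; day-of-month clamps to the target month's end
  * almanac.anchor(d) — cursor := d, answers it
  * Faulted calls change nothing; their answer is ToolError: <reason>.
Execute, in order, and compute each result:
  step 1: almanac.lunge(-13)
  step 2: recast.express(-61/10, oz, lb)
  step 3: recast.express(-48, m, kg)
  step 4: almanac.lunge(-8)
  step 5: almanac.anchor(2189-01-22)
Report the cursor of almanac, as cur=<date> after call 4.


Answer: cur=1791-12-29

Derivation:
% almanac.lunge -13
[out] 1792-08-29
% recast.express -61/10 oz lb
[out] -61/160
% recast.express -48 m kg
[out] ToolError: incompatible units
% almanac.lunge -8
[out] 1791-12-29
% almanac.anchor 2189-01-22
[out] 2189-01-22


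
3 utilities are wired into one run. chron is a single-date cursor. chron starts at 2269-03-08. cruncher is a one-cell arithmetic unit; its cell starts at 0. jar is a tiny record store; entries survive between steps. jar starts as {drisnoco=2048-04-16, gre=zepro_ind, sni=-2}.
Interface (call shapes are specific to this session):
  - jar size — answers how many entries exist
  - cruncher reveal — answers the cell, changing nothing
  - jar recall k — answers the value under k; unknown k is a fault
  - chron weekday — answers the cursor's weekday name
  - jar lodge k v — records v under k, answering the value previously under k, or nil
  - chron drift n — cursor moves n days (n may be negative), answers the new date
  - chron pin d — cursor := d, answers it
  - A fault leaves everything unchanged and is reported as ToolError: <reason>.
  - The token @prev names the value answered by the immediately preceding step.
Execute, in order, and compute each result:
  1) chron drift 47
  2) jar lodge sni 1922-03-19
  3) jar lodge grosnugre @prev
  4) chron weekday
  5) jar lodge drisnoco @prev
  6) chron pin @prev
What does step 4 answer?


# 1. chron drift(n=47) == 2269-04-24
# 2. jar lodge(k=sni, v=1922-03-19) == -2
# 3. jar lodge(k=grosnugre, v=@prev) == nil
# 4. chron weekday() == Saturday
# 5. jar lodge(k=drisnoco, v=@prev) == 2048-04-16
# 6. chron pin(d=@prev) == 2048-04-16

Answer: Saturday


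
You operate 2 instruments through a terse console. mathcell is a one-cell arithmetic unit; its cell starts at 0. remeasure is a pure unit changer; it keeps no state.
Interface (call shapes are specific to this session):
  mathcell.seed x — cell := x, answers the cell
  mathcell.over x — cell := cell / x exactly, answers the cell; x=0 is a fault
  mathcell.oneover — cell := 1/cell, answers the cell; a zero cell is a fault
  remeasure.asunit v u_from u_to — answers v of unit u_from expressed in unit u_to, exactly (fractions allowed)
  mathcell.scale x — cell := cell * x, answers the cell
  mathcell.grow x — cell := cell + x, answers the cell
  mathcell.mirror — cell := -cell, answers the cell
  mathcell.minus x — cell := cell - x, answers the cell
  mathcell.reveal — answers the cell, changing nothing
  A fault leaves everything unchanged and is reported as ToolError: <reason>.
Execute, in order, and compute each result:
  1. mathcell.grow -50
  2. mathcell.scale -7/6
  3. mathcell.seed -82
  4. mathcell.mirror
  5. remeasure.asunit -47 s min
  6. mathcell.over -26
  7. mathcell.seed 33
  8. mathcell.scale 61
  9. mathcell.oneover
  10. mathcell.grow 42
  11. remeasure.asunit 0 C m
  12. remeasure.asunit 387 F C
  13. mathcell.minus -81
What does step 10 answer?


Answer: 84547/2013

Derivation:
>> mathcell.grow(x: -50)
<< -50
>> mathcell.scale(x: -7/6)
<< 175/3
>> mathcell.seed(x: -82)
<< -82
>> mathcell.mirror()
<< 82
>> remeasure.asunit(v: -47, u_from: s, u_to: min)
<< -47/60
>> mathcell.over(x: -26)
<< -41/13
>> mathcell.seed(x: 33)
<< 33
>> mathcell.scale(x: 61)
<< 2013
>> mathcell.oneover()
<< 1/2013
>> mathcell.grow(x: 42)
<< 84547/2013
>> remeasure.asunit(v: 0, u_from: C, u_to: m)
<< ToolError: incompatible units
>> remeasure.asunit(v: 387, u_from: F, u_to: C)
<< 1775/9
>> mathcell.minus(x: -81)
<< 247600/2013


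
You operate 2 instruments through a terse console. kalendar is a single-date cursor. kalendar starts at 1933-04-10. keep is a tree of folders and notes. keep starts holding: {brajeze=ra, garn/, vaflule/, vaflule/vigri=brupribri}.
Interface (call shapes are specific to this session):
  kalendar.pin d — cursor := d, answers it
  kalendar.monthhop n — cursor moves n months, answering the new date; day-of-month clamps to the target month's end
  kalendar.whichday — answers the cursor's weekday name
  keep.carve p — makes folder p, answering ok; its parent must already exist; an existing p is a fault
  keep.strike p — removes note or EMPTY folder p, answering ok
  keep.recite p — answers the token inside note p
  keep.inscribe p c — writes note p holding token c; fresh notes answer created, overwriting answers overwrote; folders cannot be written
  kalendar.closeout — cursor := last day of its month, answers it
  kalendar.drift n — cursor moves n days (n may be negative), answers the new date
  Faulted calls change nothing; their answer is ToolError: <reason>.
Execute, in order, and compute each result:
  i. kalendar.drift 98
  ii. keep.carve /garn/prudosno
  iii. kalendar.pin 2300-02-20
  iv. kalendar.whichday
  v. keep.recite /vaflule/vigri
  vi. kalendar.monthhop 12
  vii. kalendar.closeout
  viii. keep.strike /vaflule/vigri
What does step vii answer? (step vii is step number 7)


>>> kalendar.drift 98
  1933-07-17
>>> keep.carve /garn/prudosno
  ok
>>> kalendar.pin 2300-02-20
  2300-02-20
>>> kalendar.whichday
  Tuesday
>>> keep.recite /vaflule/vigri
  brupribri
>>> kalendar.monthhop 12
  2301-02-20
>>> kalendar.closeout
  2301-02-28
>>> keep.strike /vaflule/vigri
  ok

Answer: 2301-02-28


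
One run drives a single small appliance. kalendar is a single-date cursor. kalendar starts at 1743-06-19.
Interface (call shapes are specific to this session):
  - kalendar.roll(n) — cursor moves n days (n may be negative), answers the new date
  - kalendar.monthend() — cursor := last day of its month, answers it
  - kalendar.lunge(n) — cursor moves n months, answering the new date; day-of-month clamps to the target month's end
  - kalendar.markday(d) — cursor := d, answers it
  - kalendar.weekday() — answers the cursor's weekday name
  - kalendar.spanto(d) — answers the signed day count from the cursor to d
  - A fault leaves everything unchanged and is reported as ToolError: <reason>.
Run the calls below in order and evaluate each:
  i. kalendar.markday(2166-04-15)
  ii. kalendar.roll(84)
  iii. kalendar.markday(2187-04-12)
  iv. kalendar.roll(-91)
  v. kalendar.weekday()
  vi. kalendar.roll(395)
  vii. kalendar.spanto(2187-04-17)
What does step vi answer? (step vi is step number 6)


Answer: 2188-02-10

Derivation:
>> kalendar.markday(d→2166-04-15)
<< 2166-04-15
>> kalendar.roll(n→84)
<< 2166-07-08
>> kalendar.markday(d→2187-04-12)
<< 2187-04-12
>> kalendar.roll(n→-91)
<< 2187-01-11
>> kalendar.weekday()
<< Thursday
>> kalendar.roll(n→395)
<< 2188-02-10
>> kalendar.spanto(d→2187-04-17)
<< -299


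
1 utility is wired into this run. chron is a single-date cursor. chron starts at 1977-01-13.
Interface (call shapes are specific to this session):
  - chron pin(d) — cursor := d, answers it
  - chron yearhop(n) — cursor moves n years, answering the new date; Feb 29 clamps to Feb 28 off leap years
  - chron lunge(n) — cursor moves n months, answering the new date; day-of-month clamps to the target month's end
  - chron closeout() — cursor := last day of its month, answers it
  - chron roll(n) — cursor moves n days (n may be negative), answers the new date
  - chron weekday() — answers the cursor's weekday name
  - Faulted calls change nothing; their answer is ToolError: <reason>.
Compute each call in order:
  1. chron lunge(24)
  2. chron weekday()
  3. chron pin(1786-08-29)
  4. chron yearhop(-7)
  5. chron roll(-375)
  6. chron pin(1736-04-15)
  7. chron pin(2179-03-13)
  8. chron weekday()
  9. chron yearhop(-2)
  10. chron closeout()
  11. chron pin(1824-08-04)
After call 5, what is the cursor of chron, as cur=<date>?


Answer: cur=1778-08-19

Derivation:
~$ chron lunge n→24
  1979-01-13
~$ chron weekday
  Saturday
~$ chron pin d→1786-08-29
  1786-08-29
~$ chron yearhop n→-7
  1779-08-29
~$ chron roll n→-375
  1778-08-19
~$ chron pin d→1736-04-15
  1736-04-15
~$ chron pin d→2179-03-13
  2179-03-13
~$ chron weekday
  Saturday
~$ chron yearhop n→-2
  2177-03-13
~$ chron closeout
  2177-03-31
~$ chron pin d→1824-08-04
  1824-08-04


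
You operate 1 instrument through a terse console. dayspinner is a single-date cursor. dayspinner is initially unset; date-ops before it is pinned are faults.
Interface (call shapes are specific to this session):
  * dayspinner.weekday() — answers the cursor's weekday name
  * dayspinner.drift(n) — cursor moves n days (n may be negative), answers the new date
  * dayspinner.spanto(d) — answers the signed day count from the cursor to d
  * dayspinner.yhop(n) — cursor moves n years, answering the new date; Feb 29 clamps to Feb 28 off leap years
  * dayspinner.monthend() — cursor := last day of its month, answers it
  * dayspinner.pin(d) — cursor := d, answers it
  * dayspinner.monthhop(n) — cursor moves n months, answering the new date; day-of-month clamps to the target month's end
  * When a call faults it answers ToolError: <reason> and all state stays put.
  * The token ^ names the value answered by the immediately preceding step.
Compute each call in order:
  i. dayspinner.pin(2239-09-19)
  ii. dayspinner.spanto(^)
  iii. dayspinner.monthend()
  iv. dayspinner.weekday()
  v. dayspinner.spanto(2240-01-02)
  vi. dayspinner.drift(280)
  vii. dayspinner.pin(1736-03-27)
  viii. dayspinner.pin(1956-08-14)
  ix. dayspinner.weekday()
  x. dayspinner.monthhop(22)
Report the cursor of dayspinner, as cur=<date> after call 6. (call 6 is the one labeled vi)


% pin d=2239-09-19
[out] 2239-09-19
% spanto d=^
[out] 0
% monthend
[out] 2239-09-30
% weekday
[out] Monday
% spanto d=2240-01-02
[out] 94
% drift n=280
[out] 2240-07-06
% pin d=1736-03-27
[out] 1736-03-27
% pin d=1956-08-14
[out] 1956-08-14
% weekday
[out] Tuesday
% monthhop n=22
[out] 1958-06-14

Answer: cur=2240-07-06


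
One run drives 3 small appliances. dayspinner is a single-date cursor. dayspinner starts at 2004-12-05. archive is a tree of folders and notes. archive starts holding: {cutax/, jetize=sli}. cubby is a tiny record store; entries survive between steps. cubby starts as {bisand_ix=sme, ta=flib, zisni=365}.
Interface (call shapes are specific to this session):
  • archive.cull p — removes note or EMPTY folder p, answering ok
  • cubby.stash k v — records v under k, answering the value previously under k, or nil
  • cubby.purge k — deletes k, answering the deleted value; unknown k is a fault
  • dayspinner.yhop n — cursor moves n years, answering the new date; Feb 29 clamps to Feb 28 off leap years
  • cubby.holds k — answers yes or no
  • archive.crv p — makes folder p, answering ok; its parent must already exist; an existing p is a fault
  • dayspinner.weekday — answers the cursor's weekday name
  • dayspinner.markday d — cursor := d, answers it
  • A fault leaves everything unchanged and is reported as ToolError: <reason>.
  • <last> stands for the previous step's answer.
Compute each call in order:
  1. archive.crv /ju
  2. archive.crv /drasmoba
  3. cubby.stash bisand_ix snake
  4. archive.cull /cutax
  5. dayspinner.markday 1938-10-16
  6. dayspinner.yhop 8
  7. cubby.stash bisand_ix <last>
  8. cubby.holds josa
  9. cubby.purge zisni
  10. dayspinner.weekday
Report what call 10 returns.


Answer: Wednesday

Derivation:
[in] crv p: /ju
:: ok
[in] crv p: /drasmoba
:: ok
[in] stash k: bisand_ix v: snake
:: sme
[in] cull p: /cutax
:: ok
[in] markday d: 1938-10-16
:: 1938-10-16
[in] yhop n: 8
:: 1946-10-16
[in] stash k: bisand_ix v: <last>
:: snake
[in] holds k: josa
:: no
[in] purge k: zisni
:: 365
[in] weekday
:: Wednesday


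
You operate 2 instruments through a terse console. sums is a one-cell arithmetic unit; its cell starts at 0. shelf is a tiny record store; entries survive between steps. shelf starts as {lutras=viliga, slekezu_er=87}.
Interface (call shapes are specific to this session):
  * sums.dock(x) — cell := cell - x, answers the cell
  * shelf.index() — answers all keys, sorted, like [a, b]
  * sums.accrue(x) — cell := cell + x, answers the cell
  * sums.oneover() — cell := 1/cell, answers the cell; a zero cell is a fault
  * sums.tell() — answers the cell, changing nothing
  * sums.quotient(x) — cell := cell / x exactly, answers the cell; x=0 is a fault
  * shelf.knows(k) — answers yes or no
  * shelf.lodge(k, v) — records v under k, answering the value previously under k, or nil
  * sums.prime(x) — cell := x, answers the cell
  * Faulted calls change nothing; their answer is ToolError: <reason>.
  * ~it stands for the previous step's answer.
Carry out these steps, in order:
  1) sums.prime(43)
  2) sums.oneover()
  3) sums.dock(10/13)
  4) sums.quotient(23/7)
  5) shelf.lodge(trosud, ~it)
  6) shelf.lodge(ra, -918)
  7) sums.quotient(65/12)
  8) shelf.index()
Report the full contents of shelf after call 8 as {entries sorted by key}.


I try sums.prime passing x: 43, which returns 43.
I run sums.oneover(), → 1/43.
I try sums.dock passing x: 10/13, → -417/559.
I use sums.quotient passing x: 23/7, — result: -2919/12857.
Calling shelf.lodge passing k: trosud, v: ~it, → nil.
Using shelf.lodge passing k: ra, v: -918, giving nil.
I use sums.quotient passing x: 65/12, and get -35028/835705.
Now I run shelf.index, — result: [lutras, ra, slekezu_er, trosud].

Answer: {lutras=viliga, ra=-918, slekezu_er=87, trosud=-2919/12857}


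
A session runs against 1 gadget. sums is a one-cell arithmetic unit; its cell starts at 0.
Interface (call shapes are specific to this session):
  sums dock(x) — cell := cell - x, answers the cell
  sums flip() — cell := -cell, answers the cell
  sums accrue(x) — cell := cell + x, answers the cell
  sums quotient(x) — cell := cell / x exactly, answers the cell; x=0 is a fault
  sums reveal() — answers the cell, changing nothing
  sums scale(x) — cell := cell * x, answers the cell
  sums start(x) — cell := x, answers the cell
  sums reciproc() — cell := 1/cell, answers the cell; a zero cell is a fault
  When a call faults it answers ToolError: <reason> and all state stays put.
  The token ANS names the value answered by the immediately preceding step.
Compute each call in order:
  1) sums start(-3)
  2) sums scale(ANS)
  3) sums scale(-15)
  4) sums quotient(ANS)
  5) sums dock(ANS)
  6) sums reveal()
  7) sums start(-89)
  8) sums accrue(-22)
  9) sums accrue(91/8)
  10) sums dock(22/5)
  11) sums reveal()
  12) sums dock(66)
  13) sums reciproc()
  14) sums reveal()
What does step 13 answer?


Step: sums start[x→-3]
Result: -3
Step: sums scale[x→ANS]
Result: 9
Step: sums scale[x→-15]
Result: -135
Step: sums quotient[x→ANS]
Result: 1
Step: sums dock[x→ANS]
Result: 0
Step: sums reveal[]
Result: 0
Step: sums start[x→-89]
Result: -89
Step: sums accrue[x→-22]
Result: -111
Step: sums accrue[x→91/8]
Result: -797/8
Step: sums dock[x→22/5]
Result: -4161/40
Step: sums reveal[]
Result: -4161/40
Step: sums dock[x→66]
Result: -6801/40
Step: sums reciproc[]
Result: -40/6801
Step: sums reveal[]
Result: -40/6801

Answer: -40/6801


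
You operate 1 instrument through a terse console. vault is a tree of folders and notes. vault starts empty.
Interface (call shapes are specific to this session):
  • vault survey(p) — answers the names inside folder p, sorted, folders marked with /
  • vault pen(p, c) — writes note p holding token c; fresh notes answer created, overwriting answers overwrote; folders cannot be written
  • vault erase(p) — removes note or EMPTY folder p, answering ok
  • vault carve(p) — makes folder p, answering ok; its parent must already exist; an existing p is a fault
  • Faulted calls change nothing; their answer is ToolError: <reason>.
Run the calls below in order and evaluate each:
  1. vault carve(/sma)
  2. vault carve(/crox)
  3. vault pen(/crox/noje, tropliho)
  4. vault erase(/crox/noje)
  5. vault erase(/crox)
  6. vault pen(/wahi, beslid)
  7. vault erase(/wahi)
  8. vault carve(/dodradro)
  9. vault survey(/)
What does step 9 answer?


I run vault carve using p='/sma', which returns ok.
Using vault carve using p='/crox', and get ok.
I try vault pen using p='/crox/noje', c='tropliho', — result: created.
Using vault erase using p='/crox/noje', giving ok.
Invoking vault erase using p='/crox', and observe ok.
Calling vault pen using p='/wahi', c='beslid': created.
I call vault erase using p='/wahi', and see ok.
I call vault carve using p='/dodradro', → ok.
Calling vault survey using p='/', yielding [dodradro/, sma/].

Answer: [dodradro/, sma/]


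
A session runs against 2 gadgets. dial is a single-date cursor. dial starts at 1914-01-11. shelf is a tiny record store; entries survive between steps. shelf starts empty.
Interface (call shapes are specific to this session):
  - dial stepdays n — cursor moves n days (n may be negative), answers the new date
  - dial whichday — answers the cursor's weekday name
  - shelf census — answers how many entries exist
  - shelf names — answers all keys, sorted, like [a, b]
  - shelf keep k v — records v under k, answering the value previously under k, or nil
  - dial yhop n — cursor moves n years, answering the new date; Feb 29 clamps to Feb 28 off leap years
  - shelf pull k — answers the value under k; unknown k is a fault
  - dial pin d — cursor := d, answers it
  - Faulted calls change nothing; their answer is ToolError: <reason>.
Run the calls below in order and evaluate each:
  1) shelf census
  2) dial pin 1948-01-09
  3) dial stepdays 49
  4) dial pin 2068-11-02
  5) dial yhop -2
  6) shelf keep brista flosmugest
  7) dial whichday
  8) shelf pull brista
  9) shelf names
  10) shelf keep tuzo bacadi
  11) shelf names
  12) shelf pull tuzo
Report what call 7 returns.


Answer: Tuesday

Derivation:
# shelf census() == 0
# dial pin(d='1948-01-09') == 1948-01-09
# dial stepdays(n='49') == 1948-02-27
# dial pin(d='2068-11-02') == 2068-11-02
# dial yhop(n='-2') == 2066-11-02
# shelf keep(k='brista', v='flosmugest') == nil
# dial whichday() == Tuesday
# shelf pull(k='brista') == flosmugest
# shelf names() == [brista]
# shelf keep(k='tuzo', v='bacadi') == nil
# shelf names() == [brista, tuzo]
# shelf pull(k='tuzo') == bacadi


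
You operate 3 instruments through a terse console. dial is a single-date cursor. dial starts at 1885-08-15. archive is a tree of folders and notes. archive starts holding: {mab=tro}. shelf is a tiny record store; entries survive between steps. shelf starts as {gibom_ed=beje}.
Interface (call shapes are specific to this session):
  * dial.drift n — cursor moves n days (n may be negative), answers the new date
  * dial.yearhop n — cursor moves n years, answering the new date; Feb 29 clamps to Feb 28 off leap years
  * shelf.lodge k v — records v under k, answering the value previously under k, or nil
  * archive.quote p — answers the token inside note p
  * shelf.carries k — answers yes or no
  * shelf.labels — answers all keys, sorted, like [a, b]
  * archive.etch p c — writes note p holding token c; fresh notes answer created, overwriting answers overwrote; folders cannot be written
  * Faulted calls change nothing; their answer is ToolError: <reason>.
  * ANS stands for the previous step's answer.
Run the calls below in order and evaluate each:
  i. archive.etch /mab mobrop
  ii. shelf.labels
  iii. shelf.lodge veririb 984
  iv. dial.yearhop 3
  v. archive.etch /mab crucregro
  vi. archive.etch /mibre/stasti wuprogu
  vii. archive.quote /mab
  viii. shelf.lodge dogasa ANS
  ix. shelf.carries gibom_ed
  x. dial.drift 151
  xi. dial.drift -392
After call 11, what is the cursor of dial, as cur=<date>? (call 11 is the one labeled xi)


Answer: cur=1887-12-18

Derivation:
% 1. archive.etch(p→/mab, c→mobrop) : overwrote
% 2. shelf.labels() : [gibom_ed]
% 3. shelf.lodge(k→veririb, v→984) : nil
% 4. dial.yearhop(n→3) : 1888-08-15
% 5. archive.etch(p→/mab, c→crucregro) : overwrote
% 6. archive.etch(p→/mibre/stasti, c→wuprogu) : ToolError: no parent
% 7. archive.quote(p→/mab) : crucregro
% 8. shelf.lodge(k→dogasa, v→ANS) : nil
% 9. shelf.carries(k→gibom_ed) : yes
% 10. dial.drift(n→151) : 1889-01-13
% 11. dial.drift(n→-392) : 1887-12-18


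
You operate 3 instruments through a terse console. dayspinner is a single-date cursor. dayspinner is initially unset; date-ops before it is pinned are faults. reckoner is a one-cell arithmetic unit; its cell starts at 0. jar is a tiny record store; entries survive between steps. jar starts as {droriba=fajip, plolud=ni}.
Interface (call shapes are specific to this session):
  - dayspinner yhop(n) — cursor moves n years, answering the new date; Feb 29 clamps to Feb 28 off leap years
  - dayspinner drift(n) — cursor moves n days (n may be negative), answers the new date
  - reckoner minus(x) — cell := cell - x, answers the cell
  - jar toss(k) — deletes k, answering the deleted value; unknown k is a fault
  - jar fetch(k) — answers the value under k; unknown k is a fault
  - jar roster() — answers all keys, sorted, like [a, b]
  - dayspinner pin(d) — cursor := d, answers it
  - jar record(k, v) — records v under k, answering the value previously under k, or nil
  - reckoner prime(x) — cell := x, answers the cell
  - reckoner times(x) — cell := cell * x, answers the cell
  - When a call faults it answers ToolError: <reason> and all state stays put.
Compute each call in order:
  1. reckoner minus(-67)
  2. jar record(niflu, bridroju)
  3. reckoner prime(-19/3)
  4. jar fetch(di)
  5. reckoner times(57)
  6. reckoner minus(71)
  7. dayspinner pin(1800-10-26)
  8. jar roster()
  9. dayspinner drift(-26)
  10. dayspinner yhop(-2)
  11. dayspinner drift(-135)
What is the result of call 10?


Answer: 1798-09-30

Derivation:
Act: reckoner minus[x=-67]
Obs: 67
Act: jar record[k=niflu; v=bridroju]
Obs: nil
Act: reckoner prime[x=-19/3]
Obs: -19/3
Act: jar fetch[k=di]
Obs: ToolError: no such key di
Act: reckoner times[x=57]
Obs: -361
Act: reckoner minus[x=71]
Obs: -432
Act: dayspinner pin[d=1800-10-26]
Obs: 1800-10-26
Act: jar roster[]
Obs: [droriba, niflu, plolud]
Act: dayspinner drift[n=-26]
Obs: 1800-09-30
Act: dayspinner yhop[n=-2]
Obs: 1798-09-30
Act: dayspinner drift[n=-135]
Obs: 1798-05-18


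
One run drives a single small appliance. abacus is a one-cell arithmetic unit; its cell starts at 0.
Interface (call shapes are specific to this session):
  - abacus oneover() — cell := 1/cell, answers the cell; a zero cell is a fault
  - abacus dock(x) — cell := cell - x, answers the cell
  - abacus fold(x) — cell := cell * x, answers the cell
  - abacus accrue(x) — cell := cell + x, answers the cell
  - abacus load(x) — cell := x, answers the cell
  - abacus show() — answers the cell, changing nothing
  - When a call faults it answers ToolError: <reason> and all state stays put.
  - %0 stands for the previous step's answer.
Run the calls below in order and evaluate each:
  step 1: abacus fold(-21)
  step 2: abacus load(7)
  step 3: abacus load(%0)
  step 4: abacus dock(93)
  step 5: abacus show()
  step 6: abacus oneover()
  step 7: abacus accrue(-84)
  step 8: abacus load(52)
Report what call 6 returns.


Answer: -1/86

Derivation:
Invoking abacus fold on x: -21: 0.
I invoke abacus load on x: 7, giving 7.
Using abacus load on x: %0, — result: 7.
Then abacus dock on x: 93, → -86.
Then abacus show, and see -86.
Next I call abacus oneover, giving -1/86.
Using abacus accrue on x: -84, yielding -7225/86.
Calling abacus load on x: 52, → 52.


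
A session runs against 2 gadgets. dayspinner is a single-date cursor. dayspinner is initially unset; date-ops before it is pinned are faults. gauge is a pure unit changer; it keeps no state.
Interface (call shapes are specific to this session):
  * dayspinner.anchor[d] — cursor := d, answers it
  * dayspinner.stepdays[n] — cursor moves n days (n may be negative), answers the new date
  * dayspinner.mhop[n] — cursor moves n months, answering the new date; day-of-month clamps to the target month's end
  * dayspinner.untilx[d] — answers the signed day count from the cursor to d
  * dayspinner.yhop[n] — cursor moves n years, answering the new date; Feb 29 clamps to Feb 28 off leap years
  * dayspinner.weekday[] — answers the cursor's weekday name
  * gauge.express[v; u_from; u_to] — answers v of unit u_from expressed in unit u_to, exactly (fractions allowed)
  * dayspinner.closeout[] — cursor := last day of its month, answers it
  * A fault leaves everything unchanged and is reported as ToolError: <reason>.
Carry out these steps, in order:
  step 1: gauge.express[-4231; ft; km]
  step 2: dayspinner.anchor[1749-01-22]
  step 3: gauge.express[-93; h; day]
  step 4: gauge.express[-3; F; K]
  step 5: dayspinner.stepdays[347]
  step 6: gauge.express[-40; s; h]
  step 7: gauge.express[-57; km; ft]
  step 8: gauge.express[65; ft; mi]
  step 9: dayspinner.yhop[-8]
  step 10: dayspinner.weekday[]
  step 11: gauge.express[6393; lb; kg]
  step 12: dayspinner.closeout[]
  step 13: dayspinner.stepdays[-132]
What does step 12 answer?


Answer: 1742-01-31

Derivation:
Step: gauge.express[v→-4231; u_from→ft; u_to→km]
Result: -1612011/1250000
Step: dayspinner.anchor[d→1749-01-22]
Result: 1749-01-22
Step: gauge.express[v→-93; u_from→h; u_to→day]
Result: -31/8
Step: gauge.express[v→-3; u_from→F; u_to→K]
Result: 45667/180
Step: dayspinner.stepdays[n→347]
Result: 1750-01-04
Step: gauge.express[v→-40; u_from→s; u_to→h]
Result: -1/90
Step: gauge.express[v→-57; u_from→km; u_to→ft]
Result: -23750000/127
Step: gauge.express[v→65; u_from→ft; u_to→mi]
Result: 13/1056
Step: dayspinner.yhop[n→-8]
Result: 1742-01-04
Step: dayspinner.weekday[]
Result: Thursday
Step: gauge.express[v→6393; u_from→lb; u_to→kg]
Result: 289981602141/100000000
Step: dayspinner.closeout[]
Result: 1742-01-31
Step: dayspinner.stepdays[n→-132]
Result: 1741-09-21


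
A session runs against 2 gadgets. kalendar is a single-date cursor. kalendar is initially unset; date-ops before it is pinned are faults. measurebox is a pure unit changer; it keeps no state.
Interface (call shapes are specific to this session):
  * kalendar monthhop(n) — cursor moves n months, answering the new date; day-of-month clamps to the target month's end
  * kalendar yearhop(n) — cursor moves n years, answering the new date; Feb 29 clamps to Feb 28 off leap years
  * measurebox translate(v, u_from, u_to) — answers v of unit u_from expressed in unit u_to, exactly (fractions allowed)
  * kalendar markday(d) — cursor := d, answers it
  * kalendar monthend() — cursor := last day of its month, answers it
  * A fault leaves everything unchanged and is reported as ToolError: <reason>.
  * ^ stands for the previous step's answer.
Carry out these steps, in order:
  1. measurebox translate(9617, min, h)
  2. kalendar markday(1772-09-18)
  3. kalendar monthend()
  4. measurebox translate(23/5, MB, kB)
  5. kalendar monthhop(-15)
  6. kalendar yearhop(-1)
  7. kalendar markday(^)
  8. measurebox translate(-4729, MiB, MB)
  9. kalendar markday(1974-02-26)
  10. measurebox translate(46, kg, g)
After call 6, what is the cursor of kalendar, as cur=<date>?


Answer: cur=1770-06-30

Derivation:
[in] measurebox translate v→9617 u_from→min u_to→h
  9617/60
[in] kalendar markday d→1772-09-18
  1772-09-18
[in] kalendar monthend
  1772-09-30
[in] measurebox translate v→23/5 u_from→MB u_to→kB
  4600
[in] kalendar monthhop n→-15
  1771-06-30
[in] kalendar yearhop n→-1
  1770-06-30
[in] kalendar markday d→^
  1770-06-30
[in] measurebox translate v→-4729 u_from→MiB u_to→MB
  -77479936/15625
[in] kalendar markday d→1974-02-26
  1974-02-26
[in] measurebox translate v→46 u_from→kg u_to→g
  46000


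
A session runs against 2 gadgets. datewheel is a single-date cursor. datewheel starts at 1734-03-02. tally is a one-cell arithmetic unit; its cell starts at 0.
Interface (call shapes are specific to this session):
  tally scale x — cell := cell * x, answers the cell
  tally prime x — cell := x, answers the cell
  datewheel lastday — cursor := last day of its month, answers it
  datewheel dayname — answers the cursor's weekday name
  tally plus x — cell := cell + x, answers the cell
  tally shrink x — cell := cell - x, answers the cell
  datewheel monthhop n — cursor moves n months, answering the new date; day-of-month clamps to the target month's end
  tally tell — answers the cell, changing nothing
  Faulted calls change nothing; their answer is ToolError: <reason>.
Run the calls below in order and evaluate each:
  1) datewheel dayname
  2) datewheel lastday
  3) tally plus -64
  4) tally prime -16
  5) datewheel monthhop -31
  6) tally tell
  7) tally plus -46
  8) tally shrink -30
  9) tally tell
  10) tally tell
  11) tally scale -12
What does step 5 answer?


Now I run datewheel dayname, and observe Tuesday.
Now I run datewheel lastday(), and get 1734-03-31.
I run tally plus with x→-64: -64.
I invoke tally prime with x→-16, and see -16.
Calling datewheel monthhop with n→-31, → 1731-08-31.
I call tally tell, and observe -16.
Next I call tally plus with x→-46, yielding -62.
Next I call tally shrink with x→-30, which returns -32.
I call tally tell(), giving -32.
Now I run tally tell(), and see -32.
Invoking tally scale with x→-12: 384.

Answer: 1731-08-31
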